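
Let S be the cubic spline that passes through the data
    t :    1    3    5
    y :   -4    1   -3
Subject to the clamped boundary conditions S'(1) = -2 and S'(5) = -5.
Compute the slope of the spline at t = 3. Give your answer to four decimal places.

2.1250

Let σ_i = S''(x_i). Step sizes h_i = 2, 2; slopes of the chords Δ_i = (y_(i+1) - y_i)/h_i = 5/2, -2.
  2·σ_0 + 8·σ_1 + 2·σ_2 = 6(Δ_1 - Δ_0) = -27
Clamped end conditions give two more equations: 2h_0·σ_0 + h_0·σ_1 = 6(Δ_0 - S'(1)) = 27 and h_1·σ_1 + 2h_1·σ_2 = 6(S'(5) - Δ_1) = -18.
Forward elimination and back-substitution give σ_0 = 75/8, σ_1 = -21/4, σ_2 = -15/8.
On [3, 5], S'(t) = b_1 + 2c_1·(t - 3) + 3d_1·(t - 3)² with b_1 = Δ_1 - h_1(2σ_1 + σ_2)/6 = 17/8, c_1 = σ_1/2 = -21/8, d_1 = (σ_2 - σ_1)/(6h_1) = 9/32. So S'(3) = 17/8.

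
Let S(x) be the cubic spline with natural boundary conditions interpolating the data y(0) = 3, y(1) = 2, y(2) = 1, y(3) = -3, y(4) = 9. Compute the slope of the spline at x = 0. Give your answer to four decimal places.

Write σ_i for S''(x_i). With h_i = 1, 1, 1, 1 and divided differences Δ_i = -1, -1, -4, 12, the continuity of S' gives the tridiagonal system
  1·σ_0 + 4·σ_1 + 1·σ_2 = 6(Δ_1 - Δ_0) = 0
  1·σ_1 + 4·σ_2 + 1·σ_3 = 6(Δ_2 - Δ_1) = -18
  1·σ_2 + 4·σ_3 + 1·σ_4 = 6(Δ_3 - Δ_2) = 96
Natural end conditions: σ_0 = σ_4 = 0.
Solving the tridiagonal system: σ_0 = 0, σ_1 = 3, σ_2 = -12, σ_3 = 27, σ_4 = 0.
On [0, 1], S'(x) = b_0 + 2c_0·x + 3d_0·x² with b_0 = Δ_0 - h_0(2σ_0 + σ_1)/6 = -3/2, c_0 = σ_0/2 = 0, d_0 = (σ_1 - σ_0)/(6h_0) = 1/2. So S'(0) = -3/2.

-1.5000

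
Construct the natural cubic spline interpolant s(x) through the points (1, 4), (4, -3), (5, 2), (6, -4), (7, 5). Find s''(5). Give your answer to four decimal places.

-25.9310

Write M_i for s''(x_i). With h_i = 3, 1, 1, 1 and divided differences Δ_i = -7/3, 5, -6, 9, the continuity of s' gives the tridiagonal system
  3·M_0 + 8·M_1 + 1·M_2 = 6(Δ_1 - Δ_0) = 44
  1·M_1 + 4·M_2 + 1·M_3 = 6(Δ_2 - Δ_1) = -66
  1·M_2 + 4·M_3 + 1·M_4 = 6(Δ_3 - Δ_2) = 90
Natural end conditions: M_0 = M_4 = 0.
Forward elimination and back-substitution give M_0 = 0, M_1 = 507/58, M_2 = -752/29, M_3 = 1681/58, M_4 = 0.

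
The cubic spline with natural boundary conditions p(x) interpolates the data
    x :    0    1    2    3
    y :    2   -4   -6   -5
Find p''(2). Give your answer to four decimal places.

Write σ_i for p''(x_i). With h_i = 1, 1, 1 and divided differences Δ_i = -6, -2, 1, the continuity of p' gives the tridiagonal system
  1·σ_0 + 4·σ_1 + 1·σ_2 = 6(Δ_1 - Δ_0) = 24
  1·σ_1 + 4·σ_2 + 1·σ_3 = 6(Δ_2 - Δ_1) = 18
Natural end conditions: σ_0 = σ_3 = 0.
Solving the tridiagonal system: σ_0 = 0, σ_1 = 26/5, σ_2 = 16/5, σ_3 = 0.

3.2000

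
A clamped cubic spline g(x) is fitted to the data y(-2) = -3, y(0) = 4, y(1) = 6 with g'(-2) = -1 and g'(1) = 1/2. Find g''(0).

Let M_i = g''(x_i). Step sizes h_i = 2, 1; slopes of the chords Δ_i = (y_(i+1) - y_i)/h_i = 7/2, 2.
  2·M_0 + 6·M_1 + 1·M_2 = 6(Δ_1 - Δ_0) = -9
Clamped end conditions give two more equations: 2h_0·M_0 + h_0·M_1 = 6(Δ_0 - g'(-2)) = 27 and h_1·M_1 + 2h_1·M_2 = 6(g'(1) - Δ_1) = -9.
Solving: M_0 = 35/4, M_1 = -4, M_2 = -5/2.

-4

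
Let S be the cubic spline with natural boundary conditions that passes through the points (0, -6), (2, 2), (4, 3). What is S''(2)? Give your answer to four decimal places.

-2.6250

Let σ_i = S''(x_i). Step sizes h_i = 2, 2; slopes of the chords Δ_i = (y_(i+1) - y_i)/h_i = 4, 1/2.
  2·σ_0 + 8·σ_1 + 2·σ_2 = 6(Δ_1 - Δ_0) = -21
Natural end conditions: σ_0 = σ_2 = 0.
Solving the tridiagonal system: σ_0 = 0, σ_1 = -21/8, σ_2 = 0.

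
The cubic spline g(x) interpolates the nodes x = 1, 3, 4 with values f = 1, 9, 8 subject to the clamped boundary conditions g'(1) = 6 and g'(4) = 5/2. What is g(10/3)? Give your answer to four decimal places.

With M_i denoting the second derivative at x_i, h_i = 2, 1, and Δ_i = (y_(i+1) − y_i)/h_i = 4, -1:
  2·M_0 + 6·M_1 + 1·M_2 = 6(Δ_1 - Δ_0) = -30
Clamped end conditions give two more equations: 2h_0·M_0 + h_0·M_1 = 6(Δ_0 - g'(1)) = -12 and h_1·M_1 + 2h_1·M_2 = 6(g'(4) - Δ_1) = 21.
Forward elimination and back-substitution give M_0 = 5/6, M_1 = -23/3, M_2 = 43/3.
On [3, 4], g(x) = 9 - 5/6·(x - 3) - 23/6·(x - 3)² + 11/3·(x - 3)³.
With (x - 3) = 1/3: g(10/3) = 683/81.

8.4321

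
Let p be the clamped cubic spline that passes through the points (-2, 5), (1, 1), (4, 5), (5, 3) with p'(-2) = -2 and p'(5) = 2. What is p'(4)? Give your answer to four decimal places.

Let m_i = p''(x_i). Step sizes h_i = 3, 3, 1; slopes of the chords Δ_i = (y_(i+1) - y_i)/h_i = -4/3, 4/3, -2.
  3·m_0 + 12·m_1 + 3·m_2 = 6(Δ_1 - Δ_0) = 16
  3·m_1 + 8·m_2 + 1·m_3 = 6(Δ_2 - Δ_1) = -20
Clamped end conditions give two more equations: 2h_0·m_0 + h_0·m_1 = 6(Δ_0 - p'(-2)) = 4 and h_2·m_2 + 2h_2·m_3 = 6(p'(5) - Δ_2) = 24.
Solving: m_0 = -24/31, m_1 = 268/93, m_2 = -168/31, m_3 = 456/31.
On [4, 5], p'(x) = b_2 + 2c_2·(x - 4) + 3d_2·(x - 4)² with b_2 = Δ_2 - h_2(2m_2 + m_3)/6 = -82/31, c_2 = m_2/2 = -84/31, d_2 = (m_3 - m_2)/(6h_2) = 104/31. So p'(4) = -82/31.

-2.6452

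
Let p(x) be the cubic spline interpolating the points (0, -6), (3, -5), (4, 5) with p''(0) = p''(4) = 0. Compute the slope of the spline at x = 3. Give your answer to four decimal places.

Let σ_i = p''(x_i). Step sizes h_i = 3, 1; slopes of the chords Δ_i = (y_(i+1) - y_i)/h_i = 1/3, 10.
  3·σ_0 + 8·σ_1 + 1·σ_2 = 6(Δ_1 - Δ_0) = 58
Natural end conditions: σ_0 = σ_2 = 0.
Hence σ_0 = 0, σ_1 = 29/4, σ_2 = 0.
On [3, 4], p'(x) = b_1 + 2c_1·(x - 3) + 3d_1·(x - 3)² with b_1 = Δ_1 - h_1(2σ_1 + σ_2)/6 = 91/12, c_1 = σ_1/2 = 29/8, d_1 = (σ_2 - σ_1)/(6h_1) = -29/24. So p'(3) = 91/12.

7.5833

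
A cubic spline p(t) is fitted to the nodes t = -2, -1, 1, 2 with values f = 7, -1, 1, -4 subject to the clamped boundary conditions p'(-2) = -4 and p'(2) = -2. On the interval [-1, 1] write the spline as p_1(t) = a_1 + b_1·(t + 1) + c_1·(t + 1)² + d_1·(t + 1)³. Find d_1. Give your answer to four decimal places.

-2.6429

With M_i denoting the second derivative at x_i, h_i = 1, 2, 1, and Δ_i = (y_(i+1) − y_i)/h_i = -8, 1, -5:
  1·M_0 + 6·M_1 + 2·M_2 = 6(Δ_1 - Δ_0) = 54
  2·M_1 + 6·M_2 + 1·M_3 = 6(Δ_2 - Δ_1) = -36
Clamped end conditions give two more equations: 2h_0·M_0 + h_0·M_1 = 6(Δ_0 - p'(-2)) = -24 and h_2·M_2 + 2h_2·M_3 = 6(p'(2) - Δ_2) = 18.
Solving the tridiagonal system: M_0 = -722/35, M_1 = 604/35, M_2 = -506/35, M_3 = 568/35.
On [-1, 1], with p_1(t) = a_1 + b_1·(t + 1) + c_1·(t + 1)² + d_1·(t + 1)³: c_1 = M_1/2 = 302/35, d_1 = (M_2 - M_1)/(6h_1) = -37/14, b_1 = Δ_1 - h_1(2M_1 + M_2)/6 = -199/35.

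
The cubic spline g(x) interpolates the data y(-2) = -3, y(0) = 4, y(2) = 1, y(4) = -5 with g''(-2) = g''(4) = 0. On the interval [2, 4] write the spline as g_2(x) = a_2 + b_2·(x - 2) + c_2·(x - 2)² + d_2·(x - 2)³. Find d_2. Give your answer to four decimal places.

0.0167

Put M_i = g'' at the i-th knot. Here h = (2, 2, 2) and Δ = (7/2, -3/2, -3), so the interior equations h_(i-1)·M_(i-1) + 2(h_(i-1)+h_i)·M_i + h_i·M_(i+1) = 6(Δ_i − Δ_(i-1)) read
  2·M_0 + 8·M_1 + 2·M_2 = 6(Δ_1 - Δ_0) = -30
  2·M_1 + 8·M_2 + 2·M_3 = 6(Δ_2 - Δ_1) = -9
Natural end conditions: M_0 = M_3 = 0.
Solving the tridiagonal system: M_0 = 0, M_1 = -37/10, M_2 = -1/5, M_3 = 0.
On [2, 4], with g_2(x) = a_2 + b_2·(x - 2) + c_2·(x - 2)² + d_2·(x - 2)³: c_2 = M_2/2 = -1/10, d_2 = (M_3 - M_2)/(6h_2) = 1/60, b_2 = Δ_2 - h_2(2M_2 + M_3)/6 = -43/15.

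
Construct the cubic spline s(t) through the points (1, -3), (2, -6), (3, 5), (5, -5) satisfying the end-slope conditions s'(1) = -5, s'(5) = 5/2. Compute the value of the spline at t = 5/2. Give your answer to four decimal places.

-0.5597

Put σ_i = s'' at the i-th knot. Here h = (1, 1, 2) and Δ = (-3, 11, -5), so the interior equations h_(i-1)·σ_(i-1) + 2(h_(i-1)+h_i)·σ_i + h_i·σ_(i+1) = 6(Δ_i − Δ_(i-1)) read
  1·σ_0 + 4·σ_1 + 1·σ_2 = 6(Δ_1 - Δ_0) = 84
  1·σ_1 + 6·σ_2 + 2·σ_3 = 6(Δ_2 - Δ_1) = -96
Clamped end conditions give two more equations: 2h_0·σ_0 + h_0·σ_1 = 6(Δ_0 - s'(1)) = 12 and h_2·σ_2 + 2h_2·σ_3 = 6(s'(5) - Δ_2) = 45.
Forward elimination and back-substitution give σ_0 = -207/22, σ_1 = 339/11, σ_2 = -657/22, σ_3 = 288/11.
On [2, 3], s(t) = -6 + 251/44·(t - 2) + 339/22·(t - 2)² - 445/44·(t - 2)³.
With (t - 2) = 1/2: s(5/2) = -197/352.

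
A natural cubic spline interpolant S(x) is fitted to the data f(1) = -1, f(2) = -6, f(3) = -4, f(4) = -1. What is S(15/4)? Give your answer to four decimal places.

Put M_i = S'' at the i-th knot. Here h = (1, 1, 1) and Δ = (-5, 2, 3), so the interior equations h_(i-1)·M_(i-1) + 2(h_(i-1)+h_i)·M_i + h_i·M_(i+1) = 6(Δ_i − Δ_(i-1)) read
  1·M_0 + 4·M_1 + 1·M_2 = 6(Δ_1 - Δ_0) = 42
  1·M_1 + 4·M_2 + 1·M_3 = 6(Δ_2 - Δ_1) = 6
Natural end conditions: M_0 = M_3 = 0.
Hence M_0 = 0, M_1 = 54/5, M_2 = -6/5, M_3 = 0.
On [3, 4], S(x) = -4 + 17/5·(x - 3) - 3/5·(x - 3)² + 1/5·(x - 3)³.
With (x - 3) = 3/4: S(15/4) = -109/64.

-1.7031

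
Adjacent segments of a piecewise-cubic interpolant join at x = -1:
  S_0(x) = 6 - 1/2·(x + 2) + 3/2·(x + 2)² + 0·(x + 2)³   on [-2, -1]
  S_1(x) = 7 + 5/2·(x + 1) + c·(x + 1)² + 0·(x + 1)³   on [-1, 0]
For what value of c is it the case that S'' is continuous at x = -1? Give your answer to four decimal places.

1.5000

S_0''(x) = 3 + 0·(x + 2), so S_0''(-1) = 3. On the right, S_1''(-1) = 2c, so c = 3/2.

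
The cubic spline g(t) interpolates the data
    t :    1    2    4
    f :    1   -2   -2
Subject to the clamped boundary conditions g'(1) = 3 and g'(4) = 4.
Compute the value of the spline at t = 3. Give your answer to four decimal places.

Put σ_i = g'' at the i-th knot. Here h = (1, 2) and Δ = (-3, 0), so the interior equations h_(i-1)·σ_(i-1) + 2(h_(i-1)+h_i)·σ_i + h_i·σ_(i+1) = 6(Δ_i − Δ_(i-1)) read
  1·σ_0 + 6·σ_1 + 2·σ_2 = 6(Δ_1 - Δ_0) = 18
Clamped end conditions give two more equations: 2h_0·σ_0 + h_0·σ_1 = 6(Δ_0 - g'(1)) = -36 and h_1·σ_1 + 2h_1·σ_2 = 6(g'(4) - Δ_1) = 24.
Solving the tridiagonal system: σ_0 = -62/3, σ_1 = 16/3, σ_2 = 10/3.
On [2, 4], g(t) = -2 - 14/3·(t - 2) + 8/3·(t - 2)² - 1/6·(t - 2)³.
With (t - 2) = 1: g(3) = -25/6.

-4.1667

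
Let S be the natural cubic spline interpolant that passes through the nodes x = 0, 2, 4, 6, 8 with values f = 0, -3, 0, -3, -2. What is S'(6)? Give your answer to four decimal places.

Write m_i for S''(x_i). With h_i = 2, 2, 2, 2 and divided differences Δ_i = -3/2, 3/2, -3/2, 1/2, the continuity of S' gives the tridiagonal system
  2·m_0 + 8·m_1 + 2·m_2 = 6(Δ_1 - Δ_0) = 18
  2·m_1 + 8·m_2 + 2·m_3 = 6(Δ_2 - Δ_1) = -18
  2·m_2 + 8·m_3 + 2·m_4 = 6(Δ_3 - Δ_2) = 12
Natural end conditions: m_0 = m_4 = 0.
Hence m_0 = 0, m_1 = 177/56, m_2 = -51/14, m_3 = 135/56, m_4 = 0.
On [6, 8], S'(x) = b_3 + 2c_3·(x - 6) + 3d_3·(x - 6)² with b_3 = Δ_3 - h_3(2m_3 + m_4)/6 = -31/28, c_3 = m_3/2 = 135/112, d_3 = (m_4 - m_3)/(6h_3) = -45/224. So S'(6) = -31/28.

-1.1071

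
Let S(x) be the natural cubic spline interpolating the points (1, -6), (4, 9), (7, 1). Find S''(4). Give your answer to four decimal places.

Write M_i for S''(x_i). With h_i = 3, 3 and divided differences Δ_i = 5, -8/3, the continuity of S' gives the tridiagonal system
  3·M_0 + 12·M_1 + 3·M_2 = 6(Δ_1 - Δ_0) = -46
Natural end conditions: M_0 = M_2 = 0.
Forward elimination and back-substitution give M_0 = 0, M_1 = -23/6, M_2 = 0.

-3.8333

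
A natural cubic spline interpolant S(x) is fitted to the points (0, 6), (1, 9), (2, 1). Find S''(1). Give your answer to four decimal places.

Write σ_i for S''(x_i). With h_i = 1, 1 and divided differences Δ_i = 3, -8, the continuity of S' gives the tridiagonal system
  1·σ_0 + 4·σ_1 + 1·σ_2 = 6(Δ_1 - Δ_0) = -66
Natural end conditions: σ_0 = σ_2 = 0.
Solving: σ_0 = 0, σ_1 = -33/2, σ_2 = 0.

-16.5000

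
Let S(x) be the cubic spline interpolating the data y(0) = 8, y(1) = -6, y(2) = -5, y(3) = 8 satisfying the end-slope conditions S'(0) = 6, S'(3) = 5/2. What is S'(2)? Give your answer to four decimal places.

13.5333

With m_i denoting the second derivative at x_i, h_i = 1, 1, 1, and Δ_i = (y_(i+1) − y_i)/h_i = -14, 1, 13:
  1·m_0 + 4·m_1 + 1·m_2 = 6(Δ_1 - Δ_0) = 90
  1·m_1 + 4·m_2 + 1·m_3 = 6(Δ_2 - Δ_1) = 72
Clamped end conditions give two more equations: 2h_0·m_0 + h_0·m_1 = 6(Δ_0 - S'(0)) = -120 and h_2·m_2 + 2h_2·m_3 = 6(S'(3) - Δ_2) = -63.
Hence m_0 = -1181/15, m_1 = 562/15, m_2 = 283/15, m_3 = -614/15.
On [2, 3], S'(x) = b_2 + 2c_2·(x - 2) + 3d_2·(x - 2)² with b_2 = Δ_2 - h_2(2m_2 + m_3)/6 = 203/15, c_2 = m_2/2 = 283/30, d_2 = (m_3 - m_2)/(6h_2) = -299/30. So S'(2) = 203/15.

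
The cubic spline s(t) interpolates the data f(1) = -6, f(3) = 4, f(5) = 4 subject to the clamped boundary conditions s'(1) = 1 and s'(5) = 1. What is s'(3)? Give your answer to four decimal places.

3.2500

With σ_i denoting the second derivative at x_i, h_i = 2, 2, and Δ_i = (y_(i+1) − y_i)/h_i = 5, 0:
  2·σ_0 + 8·σ_1 + 2·σ_2 = 6(Δ_1 - Δ_0) = -30
Clamped end conditions give two more equations: 2h_0·σ_0 + h_0·σ_1 = 6(Δ_0 - s'(1)) = 24 and h_1·σ_1 + 2h_1·σ_2 = 6(s'(5) - Δ_1) = 6.
Hence σ_0 = 39/4, σ_1 = -15/2, σ_2 = 21/4.
On [3, 5], s'(t) = b_1 + 2c_1·(t - 3) + 3d_1·(t - 3)² with b_1 = Δ_1 - h_1(2σ_1 + σ_2)/6 = 13/4, c_1 = σ_1/2 = -15/4, d_1 = (σ_2 - σ_1)/(6h_1) = 17/16. So s'(3) = 13/4.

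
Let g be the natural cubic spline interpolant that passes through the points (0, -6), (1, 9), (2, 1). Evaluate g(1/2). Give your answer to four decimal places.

3.6563

With M_i denoting the second derivative at x_i, h_i = 1, 1, and Δ_i = (y_(i+1) − y_i)/h_i = 15, -8:
  1·M_0 + 4·M_1 + 1·M_2 = 6(Δ_1 - Δ_0) = -138
Natural end conditions: M_0 = M_2 = 0.
Solving the tridiagonal system: M_0 = 0, M_1 = -69/2, M_2 = 0.
On [0, 1], g(t) = -6 + 83/4·t + 0·t² - 23/4·t³.
With t = 1/2: g(1/2) = 117/32.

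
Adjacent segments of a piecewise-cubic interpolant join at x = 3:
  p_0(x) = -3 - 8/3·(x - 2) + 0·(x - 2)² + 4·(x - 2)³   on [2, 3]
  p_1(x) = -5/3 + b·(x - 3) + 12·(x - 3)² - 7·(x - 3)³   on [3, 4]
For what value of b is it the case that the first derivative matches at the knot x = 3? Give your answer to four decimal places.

p_0'(x) = -8/3 + 0·(x - 2) + 12·(x - 2)², so p_0'(3) = 28/3. On the right, p_1'(3) = b, so b = 28/3.

9.3333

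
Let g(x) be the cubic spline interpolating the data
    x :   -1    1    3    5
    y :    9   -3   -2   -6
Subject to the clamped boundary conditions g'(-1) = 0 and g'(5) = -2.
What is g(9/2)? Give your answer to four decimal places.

Put M_i = g'' at the i-th knot. Here h = (2, 2, 2) and Δ = (-6, 1/2, -2), so the interior equations h_(i-1)·M_(i-1) + 2(h_(i-1)+h_i)·M_i + h_i·M_(i+1) = 6(Δ_i − Δ_(i-1)) read
  2·M_0 + 8·M_1 + 2·M_2 = 6(Δ_1 - Δ_0) = 39
  2·M_1 + 8·M_2 + 2·M_3 = 6(Δ_2 - Δ_1) = -15
Clamped end conditions give two more equations: 2h_0·M_0 + h_0·M_1 = 6(Δ_0 - g'(-1)) = -36 and h_2·M_2 + 2h_2·M_3 = 6(g'(5) - Δ_2) = 0.
Solving the tridiagonal system: M_0 = -413/30, M_1 = 143/15, M_2 = -73/15, M_3 = 73/30.
On [3, 5], g(x) = -2 + 13/30·(x - 3) - 73/30·(x - 3)² + 73/120·(x - 3)³.
With (x - 3) = 3/2: g(9/2) = -1527/320.

-4.7719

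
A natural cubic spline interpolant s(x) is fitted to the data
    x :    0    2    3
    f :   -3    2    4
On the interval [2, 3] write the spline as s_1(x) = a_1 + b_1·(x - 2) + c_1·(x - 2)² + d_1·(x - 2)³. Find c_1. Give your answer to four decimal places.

-0.2500

Let m_i = s''(x_i). Step sizes h_i = 2, 1; slopes of the chords Δ_i = (y_(i+1) - y_i)/h_i = 5/2, 2.
  2·m_0 + 6·m_1 + 1·m_2 = 6(Δ_1 - Δ_0) = -3
Natural end conditions: m_0 = m_2 = 0.
Forward elimination and back-substitution give m_0 = 0, m_1 = -1/2, m_2 = 0.
On [2, 3], with s_1(x) = a_1 + b_1·(x - 2) + c_1·(x - 2)² + d_1·(x - 2)³: c_1 = m_1/2 = -1/4, d_1 = (m_2 - m_1)/(6h_1) = 1/12, b_1 = Δ_1 - h_1(2m_1 + m_2)/6 = 13/6.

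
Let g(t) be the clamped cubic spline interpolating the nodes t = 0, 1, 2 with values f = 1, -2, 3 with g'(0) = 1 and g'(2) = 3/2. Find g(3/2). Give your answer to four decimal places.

With M_i denoting the second derivative at x_i, h_i = 1, 1, and Δ_i = (y_(i+1) − y_i)/h_i = -3, 5:
  1·M_0 + 4·M_1 + 1·M_2 = 6(Δ_1 - Δ_0) = 48
Clamped end conditions give two more equations: 2h_0·M_0 + h_0·M_1 = 6(Δ_0 - g'(0)) = -24 and h_1·M_1 + 2h_1·M_2 = 6(g'(2) - Δ_1) = -21.
Solving: M_0 = -95/4, M_1 = 47/2, M_2 = -89/4.
On [1, 2], g(t) = -2 + 7/8·(t - 1) + 47/4·(t - 1)² - 61/8·(t - 1)³.
With (t - 1) = 1/2: g(3/2) = 27/64.

0.4219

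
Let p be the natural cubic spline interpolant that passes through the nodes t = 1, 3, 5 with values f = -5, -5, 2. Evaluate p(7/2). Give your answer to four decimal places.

-3.8242

Write σ_i for p''(x_i). With h_i = 2, 2 and divided differences Δ_i = 0, 7/2, the continuity of p' gives the tridiagonal system
  2·σ_0 + 8·σ_1 + 2·σ_2 = 6(Δ_1 - Δ_0) = 21
Natural end conditions: σ_0 = σ_2 = 0.
Solving the tridiagonal system: σ_0 = 0, σ_1 = 21/8, σ_2 = 0.
On [3, 5], p(t) = -5 + 7/4·(t - 3) + 21/16·(t - 3)² - 7/32·(t - 3)³.
With (t - 3) = 1/2: p(7/2) = -979/256.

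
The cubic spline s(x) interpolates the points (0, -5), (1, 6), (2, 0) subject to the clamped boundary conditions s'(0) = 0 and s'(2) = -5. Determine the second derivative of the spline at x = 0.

56

Let m_i = s''(x_i). Step sizes h_i = 1, 1; slopes of the chords Δ_i = (y_(i+1) - y_i)/h_i = 11, -6.
  1·m_0 + 4·m_1 + 1·m_2 = 6(Δ_1 - Δ_0) = -102
Clamped end conditions give two more equations: 2h_0·m_0 + h_0·m_1 = 6(Δ_0 - s'(0)) = 66 and h_1·m_1 + 2h_1·m_2 = 6(s'(2) - Δ_1) = 6.
Hence m_0 = 56, m_1 = -46, m_2 = 26.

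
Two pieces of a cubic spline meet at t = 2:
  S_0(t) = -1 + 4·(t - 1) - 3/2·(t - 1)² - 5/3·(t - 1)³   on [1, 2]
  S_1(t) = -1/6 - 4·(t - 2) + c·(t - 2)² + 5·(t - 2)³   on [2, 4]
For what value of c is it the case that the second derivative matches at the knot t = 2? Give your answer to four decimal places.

S_0''(t) = -3 - 10·(t - 1), so S_0''(2) = -13. On the right, S_1''(2) = 2c, so c = -13/2.

-6.5000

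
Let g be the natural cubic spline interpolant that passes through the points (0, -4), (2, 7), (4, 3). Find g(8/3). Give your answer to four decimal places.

7.0556

Put m_i = g'' at the i-th knot. Here h = (2, 2) and Δ = (11/2, -2), so the interior equations h_(i-1)·m_(i-1) + 2(h_(i-1)+h_i)·m_i + h_i·m_(i+1) = 6(Δ_i − Δ_(i-1)) read
  2·m_0 + 8·m_1 + 2·m_2 = 6(Δ_1 - Δ_0) = -45
Natural end conditions: m_0 = m_2 = 0.
Solving the tridiagonal system: m_0 = 0, m_1 = -45/8, m_2 = 0.
On [2, 4], g(x) = 7 + 7/4·(x - 2) - 45/16·(x - 2)² + 15/32·(x - 2)³.
With (x - 2) = 2/3: g(8/3) = 127/18.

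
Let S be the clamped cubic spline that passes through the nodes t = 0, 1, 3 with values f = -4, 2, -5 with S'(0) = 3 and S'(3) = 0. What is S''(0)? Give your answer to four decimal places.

Write σ_i for S''(x_i). With h_i = 1, 2 and divided differences Δ_i = 6, -7/2, the continuity of S' gives the tridiagonal system
  1·σ_0 + 6·σ_1 + 2·σ_2 = 6(Δ_1 - Δ_0) = -57
Clamped end conditions give two more equations: 2h_0·σ_0 + h_0·σ_1 = 6(Δ_0 - S'(0)) = 18 and h_1·σ_1 + 2h_1·σ_2 = 6(S'(3) - Δ_1) = 21.
Hence σ_0 = 35/2, σ_1 = -17, σ_2 = 55/4.

17.5000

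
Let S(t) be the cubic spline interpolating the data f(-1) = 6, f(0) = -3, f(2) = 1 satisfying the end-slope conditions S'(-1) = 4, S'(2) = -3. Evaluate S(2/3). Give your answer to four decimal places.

Write M_i for S''(x_i). With h_i = 1, 2 and divided differences Δ_i = -9, 2, the continuity of S' gives the tridiagonal system
  1·M_0 + 6·M_1 + 2·M_2 = 6(Δ_1 - Δ_0) = 66
Clamped end conditions give two more equations: 2h_0·M_0 + h_0·M_1 = 6(Δ_0 - S'(-1)) = -78 and h_1·M_1 + 2h_1·M_2 = 6(S'(2) - Δ_1) = -30.
Hence M_0 = -157/3, M_1 = 80/3, M_2 = -125/6.
On [0, 2], S(t) = -3 - 53/6·t + 40/3·t² - 95/24·t³.
With t = 2/3: S(2/3) = -335/81.

-4.1358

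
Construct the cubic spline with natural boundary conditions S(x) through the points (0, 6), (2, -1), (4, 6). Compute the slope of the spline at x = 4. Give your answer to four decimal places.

5.2500

Write m_i for S''(x_i). With h_i = 2, 2 and divided differences Δ_i = -7/2, 7/2, the continuity of S' gives the tridiagonal system
  2·m_0 + 8·m_1 + 2·m_2 = 6(Δ_1 - Δ_0) = 42
Natural end conditions: m_0 = m_2 = 0.
Hence m_0 = 0, m_1 = 21/4, m_2 = 0.
On [2, 4], S'(x) = b_1 + 2c_1·(x - 2) + 3d_1·(x - 2)² with b_1 = Δ_1 - h_1(2m_1 + m_2)/6 = 0, c_1 = m_1/2 = 21/8, d_1 = (m_2 - m_1)/(6h_1) = -7/16. So S'(4) = 21/4.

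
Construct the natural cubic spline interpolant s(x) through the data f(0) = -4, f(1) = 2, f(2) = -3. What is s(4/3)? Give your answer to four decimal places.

With m_i denoting the second derivative at x_i, h_i = 1, 1, and Δ_i = (y_(i+1) − y_i)/h_i = 6, -5:
  1·m_0 + 4·m_1 + 1·m_2 = 6(Δ_1 - Δ_0) = -66
Natural end conditions: m_0 = m_2 = 0.
Forward elimination and back-substitution give m_0 = 0, m_1 = -33/2, m_2 = 0.
On [1, 2], s(x) = 2 + 1/2·(x - 1) - 33/4·(x - 1)² + 11/4·(x - 1)³.
With (x - 1) = 1/3: s(4/3) = 73/54.

1.3519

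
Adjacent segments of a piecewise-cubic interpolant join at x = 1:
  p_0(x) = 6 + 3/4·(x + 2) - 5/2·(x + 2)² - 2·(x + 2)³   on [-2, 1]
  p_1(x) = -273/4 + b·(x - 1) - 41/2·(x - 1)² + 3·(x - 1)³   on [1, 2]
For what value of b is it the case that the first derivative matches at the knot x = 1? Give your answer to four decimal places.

p_0'(x) = 3/4 - 5·(x + 2) - 6·(x + 2)², so p_0'(1) = -273/4. On the right, p_1'(1) = b, so b = -273/4.

-68.2500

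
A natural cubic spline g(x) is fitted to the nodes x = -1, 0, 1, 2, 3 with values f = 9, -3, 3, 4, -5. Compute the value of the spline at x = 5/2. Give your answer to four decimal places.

0.2500

Let M_i = g''(x_i). Step sizes h_i = 1, 1, 1, 1; slopes of the chords Δ_i = (y_(i+1) - y_i)/h_i = -12, 6, 1, -9.
  1·M_0 + 4·M_1 + 1·M_2 = 6(Δ_1 - Δ_0) = 108
  1·M_1 + 4·M_2 + 1·M_3 = 6(Δ_2 - Δ_1) = -30
  1·M_2 + 4·M_3 + 1·M_4 = 6(Δ_3 - Δ_2) = -60
Natural end conditions: M_0 = M_4 = 0.
Solving the tridiagonal system: M_0 = 0, M_1 = 30, M_2 = -12, M_3 = -12, M_4 = 0.
On [2, 3], g(x) = 4 - 5·(x - 2) - 6·(x - 2)² + 2·(x - 2)³.
With (x - 2) = 1/2: g(5/2) = 1/4.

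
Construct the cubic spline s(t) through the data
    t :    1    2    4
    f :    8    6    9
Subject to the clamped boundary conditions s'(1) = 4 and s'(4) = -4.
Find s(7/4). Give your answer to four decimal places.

Put σ_i = s'' at the i-th knot. Here h = (1, 2) and Δ = (-2, 3/2), so the interior equations h_(i-1)·σ_(i-1) + 2(h_(i-1)+h_i)·σ_i + h_i·σ_(i+1) = 6(Δ_i − Δ_(i-1)) read
  1·σ_0 + 6·σ_1 + 2·σ_2 = 6(Δ_1 - Δ_0) = 21
Clamped end conditions give two more equations: 2h_0·σ_0 + h_0·σ_1 = 6(Δ_0 - s'(1)) = -36 and h_1·σ_1 + 2h_1·σ_2 = 6(s'(4) - Δ_1) = -33.
Hence σ_0 = -145/6, σ_1 = 37/3, σ_2 = -173/12.
On [1, 2], s(t) = 8 + 4·(t - 1) - 145/12·(t - 1)² + 73/12·(t - 1)³.
With (t - 1) = 3/4: s(7/4) = 1733/256.

6.7695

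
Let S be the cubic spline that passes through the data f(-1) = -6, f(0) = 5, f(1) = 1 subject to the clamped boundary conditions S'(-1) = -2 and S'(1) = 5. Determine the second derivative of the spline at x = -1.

Write m_i for S''(x_i). With h_i = 1, 1 and divided differences Δ_i = 11, -4, the continuity of S' gives the tridiagonal system
  1·m_0 + 4·m_1 + 1·m_2 = 6(Δ_1 - Δ_0) = -90
Clamped end conditions give two more equations: 2h_0·m_0 + h_0·m_1 = 6(Δ_0 - S'(-1)) = 78 and h_1·m_1 + 2h_1·m_2 = 6(S'(1) - Δ_1) = 54.
Solving the tridiagonal system: m_0 = 65, m_1 = -52, m_2 = 53.

65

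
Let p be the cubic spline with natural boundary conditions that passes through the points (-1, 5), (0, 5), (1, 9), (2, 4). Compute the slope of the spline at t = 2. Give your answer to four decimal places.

-7.6667

With σ_i denoting the second derivative at x_i, h_i = 1, 1, 1, and Δ_i = (y_(i+1) − y_i)/h_i = 0, 4, -5:
  1·σ_0 + 4·σ_1 + 1·σ_2 = 6(Δ_1 - Δ_0) = 24
  1·σ_1 + 4·σ_2 + 1·σ_3 = 6(Δ_2 - Δ_1) = -54
Natural end conditions: σ_0 = σ_3 = 0.
Forward elimination and back-substitution give σ_0 = 0, σ_1 = 10, σ_2 = -16, σ_3 = 0.
On [1, 2], p'(t) = b_2 + 2c_2·(t - 1) + 3d_2·(t - 1)² with b_2 = Δ_2 - h_2(2σ_2 + σ_3)/6 = 1/3, c_2 = σ_2/2 = -8, d_2 = (σ_3 - σ_2)/(6h_2) = 8/3. So p'(2) = -23/3.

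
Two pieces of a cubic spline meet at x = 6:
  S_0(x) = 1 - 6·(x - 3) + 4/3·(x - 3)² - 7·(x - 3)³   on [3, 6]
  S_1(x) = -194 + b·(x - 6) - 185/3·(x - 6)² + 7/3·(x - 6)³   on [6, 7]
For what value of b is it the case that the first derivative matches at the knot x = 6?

-187

S_0'(x) = -6 + 8/3·(x - 3) - 21·(x - 3)², so S_0'(6) = -187. On the right, S_1'(6) = b, so b = -187.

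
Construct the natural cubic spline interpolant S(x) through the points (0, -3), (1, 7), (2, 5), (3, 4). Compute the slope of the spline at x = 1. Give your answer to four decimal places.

3.4667

Let M_i = S''(x_i). Step sizes h_i = 1, 1, 1; slopes of the chords Δ_i = (y_(i+1) - y_i)/h_i = 10, -2, -1.
  1·M_0 + 4·M_1 + 1·M_2 = 6(Δ_1 - Δ_0) = -72
  1·M_1 + 4·M_2 + 1·M_3 = 6(Δ_2 - Δ_1) = 6
Natural end conditions: M_0 = M_3 = 0.
Solving the tridiagonal system: M_0 = 0, M_1 = -98/5, M_2 = 32/5, M_3 = 0.
On [1, 2], S'(x) = b_1 + 2c_1·(x - 1) + 3d_1·(x - 1)² with b_1 = Δ_1 - h_1(2M_1 + M_2)/6 = 52/15, c_1 = M_1/2 = -49/5, d_1 = (M_2 - M_1)/(6h_1) = 13/3. So S'(1) = 52/15.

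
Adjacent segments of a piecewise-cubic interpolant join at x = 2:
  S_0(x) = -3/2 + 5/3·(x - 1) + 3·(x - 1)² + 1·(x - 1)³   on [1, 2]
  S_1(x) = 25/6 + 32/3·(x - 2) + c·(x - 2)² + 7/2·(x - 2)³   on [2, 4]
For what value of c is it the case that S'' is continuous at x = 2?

S_0''(x) = 6 + 6·(x - 1), so S_0''(2) = 12. On the right, S_1''(2) = 2c, so c = 6.

6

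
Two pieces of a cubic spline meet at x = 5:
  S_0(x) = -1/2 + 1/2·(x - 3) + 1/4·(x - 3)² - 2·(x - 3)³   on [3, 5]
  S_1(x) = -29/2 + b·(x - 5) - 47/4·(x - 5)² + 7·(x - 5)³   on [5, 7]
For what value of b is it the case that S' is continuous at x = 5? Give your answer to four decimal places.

-22.5000

S_0'(x) = 1/2 + 1/2·(x - 3) - 6·(x - 3)², so S_0'(5) = -45/2. On the right, S_1'(5) = b, so b = -45/2.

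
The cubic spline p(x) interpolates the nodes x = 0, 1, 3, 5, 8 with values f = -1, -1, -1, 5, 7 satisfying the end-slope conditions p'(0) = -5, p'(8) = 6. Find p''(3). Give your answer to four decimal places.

With m_i denoting the second derivative at x_i, h_i = 1, 2, 2, 3, and Δ_i = (y_(i+1) − y_i)/h_i = 0, 0, 3, 2/3:
  1·m_0 + 6·m_1 + 2·m_2 = 6(Δ_1 - Δ_0) = 0
  2·m_1 + 8·m_2 + 2·m_3 = 6(Δ_2 - Δ_1) = 18
  2·m_2 + 10·m_3 + 3·m_4 = 6(Δ_3 - Δ_2) = -14
Clamped end conditions give two more equations: 2h_0·m_0 + h_0·m_1 = 6(Δ_0 - p'(0)) = 30 and h_3·m_3 + 2h_3·m_4 = 6(p'(8) - Δ_3) = 32.
Forward elimination and back-substitution give m_0 = 1821/106, m_1 = -231/53, m_2 = 951/212, m_3 = -243/53, m_4 = 2425/318.

4.4858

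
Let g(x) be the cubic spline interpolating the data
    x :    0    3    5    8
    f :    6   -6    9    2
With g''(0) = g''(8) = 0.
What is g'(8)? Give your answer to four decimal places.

-6.1250

Put M_i = g'' at the i-th knot. Here h = (3, 2, 3) and Δ = (-4, 15/2, -7/3), so the interior equations h_(i-1)·M_(i-1) + 2(h_(i-1)+h_i)·M_i + h_i·M_(i+1) = 6(Δ_i − Δ_(i-1)) read
  3·M_0 + 10·M_1 + 2·M_2 = 6(Δ_1 - Δ_0) = 69
  2·M_1 + 10·M_2 + 3·M_3 = 6(Δ_2 - Δ_1) = -59
Natural end conditions: M_0 = M_3 = 0.
Hence M_0 = 0, M_1 = 101/12, M_2 = -91/12, M_3 = 0.
On [5, 8], g'(x) = b_2 + 2c_2·(x - 5) + 3d_2·(x - 5)² with b_2 = Δ_2 - h_2(2M_2 + M_3)/6 = 21/4, c_2 = M_2/2 = -91/24, d_2 = (M_3 - M_2)/(6h_2) = 91/216. So g'(8) = -49/8.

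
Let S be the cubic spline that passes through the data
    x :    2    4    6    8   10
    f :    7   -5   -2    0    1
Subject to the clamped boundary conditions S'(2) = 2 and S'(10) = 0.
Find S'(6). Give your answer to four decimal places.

2.9286

Let m_i = S''(x_i). Step sizes h_i = 2, 2, 2, 2; slopes of the chords Δ_i = (y_(i+1) - y_i)/h_i = -6, 3/2, 1, 1/2.
  2·m_0 + 8·m_1 + 2·m_2 = 6(Δ_1 - Δ_0) = 45
  2·m_1 + 8·m_2 + 2·m_3 = 6(Δ_2 - Δ_1) = -3
  2·m_2 + 8·m_3 + 2·m_4 = 6(Δ_3 - Δ_2) = -3
Clamped end conditions give two more equations: 2h_0·m_0 + h_0·m_1 = 6(Δ_0 - S'(2)) = -48 and h_3·m_3 + 2h_3·m_4 = 6(S'(10) - Δ_3) = -3.
Hence m_0 = -487/28, m_1 = 151/14, m_2 = -13/4, m_3 = 5/7, m_4 = -31/28.
On [6, 8], S'(x) = b_2 + 2c_2·(x - 6) + 3d_2·(x - 6)² with b_2 = Δ_2 - h_2(2m_2 + m_3)/6 = 41/14, c_2 = m_2/2 = -13/8, d_2 = (m_3 - m_2)/(6h_2) = 37/112. So S'(6) = 41/14.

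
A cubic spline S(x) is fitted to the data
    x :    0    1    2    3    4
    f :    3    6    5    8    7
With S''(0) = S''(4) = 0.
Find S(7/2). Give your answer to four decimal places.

Write M_i for S''(x_i). With h_i = 1, 1, 1, 1 and divided differences Δ_i = 3, -1, 3, -1, the continuity of S' gives the tridiagonal system
  1·M_0 + 4·M_1 + 1·M_2 = 6(Δ_1 - Δ_0) = -24
  1·M_1 + 4·M_2 + 1·M_3 = 6(Δ_2 - Δ_1) = 24
  1·M_2 + 4·M_3 + 1·M_4 = 6(Δ_3 - Δ_2) = -24
Natural end conditions: M_0 = M_4 = 0.
Solving: M_0 = 0, M_1 = -60/7, M_2 = 72/7, M_3 = -60/7, M_4 = 0.
On [3, 4], S(x) = 8 + 13/7·(x - 3) - 30/7·(x - 3)² + 10/7·(x - 3)³.
With (x - 3) = 1/2: S(7/2) = 225/28.

8.0357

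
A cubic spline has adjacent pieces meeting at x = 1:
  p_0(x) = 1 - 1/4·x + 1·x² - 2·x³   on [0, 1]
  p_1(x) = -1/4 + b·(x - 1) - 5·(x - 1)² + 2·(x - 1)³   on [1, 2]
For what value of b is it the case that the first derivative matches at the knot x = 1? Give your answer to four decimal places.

-4.2500

p_0'(x) = -1/4 + 2·x - 6·x², so p_0'(1) = -17/4. On the right, p_1'(1) = b, so b = -17/4.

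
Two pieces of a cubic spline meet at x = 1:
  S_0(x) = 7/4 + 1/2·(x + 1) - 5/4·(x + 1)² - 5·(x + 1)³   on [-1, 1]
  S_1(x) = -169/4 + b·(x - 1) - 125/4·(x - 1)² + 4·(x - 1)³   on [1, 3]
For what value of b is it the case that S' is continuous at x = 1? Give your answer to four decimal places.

-64.5000

S_0'(x) = 1/2 - 5/2·(x + 1) - 15·(x + 1)², so S_0'(1) = -129/2. On the right, S_1'(1) = b, so b = -129/2.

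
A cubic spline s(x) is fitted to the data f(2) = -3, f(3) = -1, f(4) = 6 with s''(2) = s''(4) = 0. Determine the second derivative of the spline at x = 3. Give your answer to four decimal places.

7.5000

With M_i denoting the second derivative at x_i, h_i = 1, 1, and Δ_i = (y_(i+1) − y_i)/h_i = 2, 7:
  1·M_0 + 4·M_1 + 1·M_2 = 6(Δ_1 - Δ_0) = 30
Natural end conditions: M_0 = M_2 = 0.
Hence M_0 = 0, M_1 = 15/2, M_2 = 0.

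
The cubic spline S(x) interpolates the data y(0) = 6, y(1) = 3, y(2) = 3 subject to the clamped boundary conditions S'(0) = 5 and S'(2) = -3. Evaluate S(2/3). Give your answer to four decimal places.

4.5556

With m_i denoting the second derivative at x_i, h_i = 1, 1, and Δ_i = (y_(i+1) − y_i)/h_i = -3, 0:
  1·m_0 + 4·m_1 + 1·m_2 = 6(Δ_1 - Δ_0) = 18
Clamped end conditions give two more equations: 2h_0·m_0 + h_0·m_1 = 6(Δ_0 - S'(0)) = -48 and h_1·m_1 + 2h_1·m_2 = 6(S'(2) - Δ_1) = -18.
Solving: m_0 = -65/2, m_1 = 17, m_2 = -35/2.
On [0, 1], S(x) = 6 + 5·x - 65/4·x² + 33/4·x³.
With x = 2/3: S(2/3) = 41/9.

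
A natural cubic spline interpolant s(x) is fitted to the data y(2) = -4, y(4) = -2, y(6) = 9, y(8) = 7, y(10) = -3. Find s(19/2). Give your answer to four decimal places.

Put M_i = s'' at the i-th knot. Here h = (2, 2, 2, 2) and Δ = (1, 11/2, -1, -5), so the interior equations h_(i-1)·M_(i-1) + 2(h_(i-1)+h_i)·M_i + h_i·M_(i+1) = 6(Δ_i − Δ_(i-1)) read
  2·M_0 + 8·M_1 + 2·M_2 = 6(Δ_1 - Δ_0) = 27
  2·M_1 + 8·M_2 + 2·M_3 = 6(Δ_2 - Δ_1) = -39
  2·M_2 + 8·M_3 + 2·M_4 = 6(Δ_3 - Δ_2) = -24
Natural end conditions: M_0 = M_4 = 0.
Solving: M_0 = 0, M_1 = 537/112, M_2 = -159/28, M_3 = -177/112, M_4 = 0.
On [8, 10], s(x) = 7 - 221/56·(x - 8) - 177/224·(x - 8)² + 59/448·(x - 8)³.
With (x - 8) = 3/2: s(19/2) = -907/3584.

-0.2531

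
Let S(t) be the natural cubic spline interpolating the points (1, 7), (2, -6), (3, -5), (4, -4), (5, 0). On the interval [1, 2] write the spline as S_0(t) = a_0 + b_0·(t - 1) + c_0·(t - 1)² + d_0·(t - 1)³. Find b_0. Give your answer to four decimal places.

-16.8036

Write M_i for S''(x_i). With h_i = 1, 1, 1, 1 and divided differences Δ_i = -13, 1, 1, 4, the continuity of S' gives the tridiagonal system
  1·M_0 + 4·M_1 + 1·M_2 = 6(Δ_1 - Δ_0) = 84
  1·M_1 + 4·M_2 + 1·M_3 = 6(Δ_2 - Δ_1) = 0
  1·M_2 + 4·M_3 + 1·M_4 = 6(Δ_3 - Δ_2) = 18
Natural end conditions: M_0 = M_4 = 0.
Solving the tridiagonal system: M_0 = 0, M_1 = 639/28, M_2 = -51/7, M_3 = 177/28, M_4 = 0.
On [1, 2], with S_0(t) = a_0 + b_0·(t - 1) + c_0·(t - 1)² + d_0·(t - 1)³: c_0 = M_0/2 = 0, d_0 = (M_1 - M_0)/(6h_0) = 213/56, b_0 = Δ_0 - h_0(2M_0 + M_1)/6 = -941/56.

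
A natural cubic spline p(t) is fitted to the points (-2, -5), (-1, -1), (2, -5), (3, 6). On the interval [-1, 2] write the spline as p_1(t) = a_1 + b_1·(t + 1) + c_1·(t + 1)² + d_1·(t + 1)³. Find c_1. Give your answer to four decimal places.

Let M_i = p''(x_i). Step sizes h_i = 1, 3, 1; slopes of the chords Δ_i = (y_(i+1) - y_i)/h_i = 4, -4/3, 11.
  1·M_0 + 8·M_1 + 3·M_2 = 6(Δ_1 - Δ_0) = -32
  3·M_1 + 8·M_2 + 1·M_3 = 6(Δ_2 - Δ_1) = 74
Natural end conditions: M_0 = M_3 = 0.
Solving: M_0 = 0, M_1 = -478/55, M_2 = 688/55, M_3 = 0.
On [-1, 2], with p_1(t) = a_1 + b_1·(t + 1) + c_1·(t + 1)² + d_1·(t + 1)³: c_1 = M_1/2 = -239/55, d_1 = (M_2 - M_1)/(6h_1) = 53/45, b_1 = Δ_1 - h_1(2M_1 + M_2)/6 = 182/165.

-4.3455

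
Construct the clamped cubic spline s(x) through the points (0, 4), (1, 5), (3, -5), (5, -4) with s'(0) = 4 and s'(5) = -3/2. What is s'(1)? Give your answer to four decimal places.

-2.4348

With M_i denoting the second derivative at x_i, h_i = 1, 2, 2, and Δ_i = (y_(i+1) − y_i)/h_i = 1, -5, 1/2:
  1·M_0 + 6·M_1 + 2·M_2 = 6(Δ_1 - Δ_0) = -36
  2·M_1 + 8·M_2 + 2·M_3 = 6(Δ_2 - Δ_1) = 33
Clamped end conditions give two more equations: 2h_0·M_0 + h_0·M_1 = 6(Δ_0 - s'(0)) = -18 and h_2·M_2 + 2h_2·M_3 = 6(s'(5) - Δ_2) = -12.
Hence M_0 = -118/23, M_1 = -178/23, M_2 = 179/23, M_3 = -317/46.
On [1, 3], s'(x) = b_1 + 2c_1·(x - 1) + 3d_1·(x - 1)² with b_1 = Δ_1 - h_1(2M_1 + M_2)/6 = -56/23, c_1 = M_1/2 = -89/23, d_1 = (M_2 - M_1)/(6h_1) = 119/92. So s'(1) = -56/23.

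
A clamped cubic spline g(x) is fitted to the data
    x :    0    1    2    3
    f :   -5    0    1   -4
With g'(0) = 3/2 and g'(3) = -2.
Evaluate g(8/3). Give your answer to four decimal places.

-2.6864

Let M_i = g''(x_i). Step sizes h_i = 1, 1, 1; slopes of the chords Δ_i = (y_(i+1) - y_i)/h_i = 5, 1, -5.
  1·M_0 + 4·M_1 + 1·M_2 = 6(Δ_1 - Δ_0) = -24
  1·M_1 + 4·M_2 + 1·M_3 = 6(Δ_2 - Δ_1) = -36
Clamped end conditions give two more equations: 2h_0·M_0 + h_0·M_1 = 6(Δ_0 - g'(0)) = 21 and h_2·M_2 + 2h_2·M_3 = 6(g'(3) - Δ_2) = 18.
Solving the tridiagonal system: M_0 = 208/15, M_1 = -101/15, M_2 = -164/15, M_3 = 217/15.
On [2, 3], g(x) = 1 - 113/30·(x - 2) - 82/15·(x - 2)² + 127/30·(x - 2)³.
With (x - 2) = 2/3: g(8/3) = -1088/405.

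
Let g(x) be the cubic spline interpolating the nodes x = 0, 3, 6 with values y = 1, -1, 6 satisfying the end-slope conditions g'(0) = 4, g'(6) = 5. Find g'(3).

-1

Write M_i for g''(x_i). With h_i = 3, 3 and divided differences Δ_i = -2/3, 7/3, the continuity of g' gives the tridiagonal system
  3·M_0 + 12·M_1 + 3·M_2 = 6(Δ_1 - Δ_0) = 18
Clamped end conditions give two more equations: 2h_0·M_0 + h_0·M_1 = 6(Δ_0 - g'(0)) = -28 and h_1·M_1 + 2h_1·M_2 = 6(g'(6) - Δ_1) = 16.
Solving the tridiagonal system: M_0 = -6, M_1 = 8/3, M_2 = 4/3.
On [3, 6], g'(x) = b_1 + 2c_1·(x - 3) + 3d_1·(x - 3)² with b_1 = Δ_1 - h_1(2M_1 + M_2)/6 = -1, c_1 = M_1/2 = 4/3, d_1 = (M_2 - M_1)/(6h_1) = -2/27. So g'(3) = -1.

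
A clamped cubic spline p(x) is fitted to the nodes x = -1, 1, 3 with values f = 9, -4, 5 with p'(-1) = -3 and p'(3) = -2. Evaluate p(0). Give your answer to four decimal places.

1.8125

With M_i denoting the second derivative at x_i, h_i = 2, 2, and Δ_i = (y_(i+1) − y_i)/h_i = -13/2, 9/2:
  2·M_0 + 8·M_1 + 2·M_2 = 6(Δ_1 - Δ_0) = 66
Clamped end conditions give two more equations: 2h_0·M_0 + h_0·M_1 = 6(Δ_0 - p'(-1)) = -21 and h_1·M_1 + 2h_1·M_2 = 6(p'(3) - Δ_1) = -39.
Solving the tridiagonal system: M_0 = -53/4, M_1 = 16, M_2 = -71/4.
On [-1, 1], p(x) = 9 - 3·(x + 1) - 53/8·(x + 1)² + 39/16·(x + 1)³.
With (x + 1) = 1: p(0) = 29/16.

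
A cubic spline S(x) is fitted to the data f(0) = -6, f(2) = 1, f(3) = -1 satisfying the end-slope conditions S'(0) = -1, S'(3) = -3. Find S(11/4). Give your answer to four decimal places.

-0.2227

Write M_i for S''(x_i). With h_i = 2, 1 and divided differences Δ_i = 7/2, -2, the continuity of S' gives the tridiagonal system
  2·M_0 + 6·M_1 + 1·M_2 = 6(Δ_1 - Δ_0) = -33
Clamped end conditions give two more equations: 2h_0·M_0 + h_0·M_1 = 6(Δ_0 - S'(0)) = 27 and h_1·M_1 + 2h_1·M_2 = 6(S'(3) - Δ_1) = -6.
Solving the tridiagonal system: M_0 = 139/12, M_1 = -29/3, M_2 = 11/6.
On [2, 3], S(x) = 1 + 11/12·(x - 2) - 29/6·(x - 2)² + 23/12·(x - 2)³.
With (x - 2) = 3/4: S(11/4) = -57/256.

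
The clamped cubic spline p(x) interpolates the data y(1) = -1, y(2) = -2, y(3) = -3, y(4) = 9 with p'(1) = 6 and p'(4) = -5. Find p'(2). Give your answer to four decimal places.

With m_i denoting the second derivative at x_i, h_i = 1, 1, 1, and Δ_i = (y_(i+1) − y_i)/h_i = -1, -1, 12:
  1·m_0 + 4·m_1 + 1·m_2 = 6(Δ_1 - Δ_0) = 0
  1·m_1 + 4·m_2 + 1·m_3 = 6(Δ_2 - Δ_1) = 78
Clamped end conditions give two more equations: 2h_0·m_0 + h_0·m_1 = 6(Δ_0 - p'(1)) = -42 and h_2·m_2 + 2h_2·m_3 = 6(p'(4) - Δ_2) = -102.
Solving the tridiagonal system: m_0 = -278/15, m_1 = -74/15, m_2 = 574/15, m_3 = -1052/15.
On [2, 3], p'(x) = b_1 + 2c_1·(x - 2) + 3d_1·(x - 2)² with b_1 = Δ_1 - h_1(2m_1 + m_2)/6 = -86/15, c_1 = m_1/2 = -37/15, d_1 = (m_2 - m_1)/(6h_1) = 36/5. So p'(2) = -86/15.

-5.7333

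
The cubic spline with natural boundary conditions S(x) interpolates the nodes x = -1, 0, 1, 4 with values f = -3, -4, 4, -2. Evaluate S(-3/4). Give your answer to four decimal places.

-3.8700

Write m_i for S''(x_i). With h_i = 1, 1, 3 and divided differences Δ_i = -1, 8, -2, the continuity of S' gives the tridiagonal system
  1·m_0 + 4·m_1 + 1·m_2 = 6(Δ_1 - Δ_0) = 54
  1·m_1 + 8·m_2 + 3·m_3 = 6(Δ_2 - Δ_1) = -60
Natural end conditions: m_0 = m_3 = 0.
Forward elimination and back-substitution give m_0 = 0, m_1 = 492/31, m_2 = -294/31, m_3 = 0.
On [-1, 0], S(x) = -3 - 113/31·(x + 1) + 0·(x + 1)² + 82/31·(x + 1)³.
With (x + 1) = 1/4: S(-3/4) = -3839/992.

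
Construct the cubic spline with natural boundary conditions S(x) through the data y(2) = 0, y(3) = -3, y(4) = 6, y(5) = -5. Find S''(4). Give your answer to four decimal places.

-36.8000

Write M_i for S''(x_i). With h_i = 1, 1, 1 and divided differences Δ_i = -3, 9, -11, the continuity of S' gives the tridiagonal system
  1·M_0 + 4·M_1 + 1·M_2 = 6(Δ_1 - Δ_0) = 72
  1·M_1 + 4·M_2 + 1·M_3 = 6(Δ_2 - Δ_1) = -120
Natural end conditions: M_0 = M_3 = 0.
Solving: M_0 = 0, M_1 = 136/5, M_2 = -184/5, M_3 = 0.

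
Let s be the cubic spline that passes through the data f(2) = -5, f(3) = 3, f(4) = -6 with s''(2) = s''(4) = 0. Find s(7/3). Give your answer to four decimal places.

-1.0741

Put M_i = s'' at the i-th knot. Here h = (1, 1) and Δ = (8, -9), so the interior equations h_(i-1)·M_(i-1) + 2(h_(i-1)+h_i)·M_i + h_i·M_(i+1) = 6(Δ_i − Δ_(i-1)) read
  1·M_0 + 4·M_1 + 1·M_2 = 6(Δ_1 - Δ_0) = -102
Natural end conditions: M_0 = M_2 = 0.
Forward elimination and back-substitution give M_0 = 0, M_1 = -51/2, M_2 = 0.
On [2, 3], s(t) = -5 + 49/4·(t - 2) + 0·(t - 2)² - 17/4·(t - 2)³.
With (t - 2) = 1/3: s(7/3) = -29/27.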